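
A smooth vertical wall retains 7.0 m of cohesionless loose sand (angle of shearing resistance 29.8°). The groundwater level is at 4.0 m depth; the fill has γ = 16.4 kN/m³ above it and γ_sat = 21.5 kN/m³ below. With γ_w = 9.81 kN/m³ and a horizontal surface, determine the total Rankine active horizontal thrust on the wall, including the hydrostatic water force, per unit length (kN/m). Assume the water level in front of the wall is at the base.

K_a = tan²(45° − φ/2) = 0.3360.
γ' = 21.5 − 9.81 = 11.69 kN/m³. Depth below WT = 3.0 m.
σ'_h at WT = K_a γ d_w = 22.04 kPa; at base = 22.04 + K_a γ' × 3.0 = 33.83 kPa.
P₁ (0–4.0 m) = ½×22.04×4.0 = 44.09. P₂ (4.0–7.0 m) = ½(22.04+33.83)×3.0 = 83.81.
P_w = ½ γ_w h₂² = 0.5×9.81×3.0² = 44.14. Total = 44.09+83.81+44.14 = 172.0 kN/m.

172 kN/m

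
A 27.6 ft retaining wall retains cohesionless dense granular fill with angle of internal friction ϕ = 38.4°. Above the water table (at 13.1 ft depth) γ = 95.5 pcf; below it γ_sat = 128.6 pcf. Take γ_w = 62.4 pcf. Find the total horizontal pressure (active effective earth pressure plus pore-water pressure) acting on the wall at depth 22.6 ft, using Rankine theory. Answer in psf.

K_a = (1 − sin φ)/(1 + sin φ) = 0.2337.
γ' = 128.6 − 62.4 = 66.20 pcf.
Effective vertical stress at 22.6 ft: σ'_v = 95.5×13.1 + 66.20×9.50 = 1880 psf.
σ'_h = K_a σ'_v = 0.2337 × 1880 = 439.3 psf; u = γ_w × 9.50 = 592.8 psf.
Total σ_h = 439.3 + 592.8 = 1032 psf.

1030 psf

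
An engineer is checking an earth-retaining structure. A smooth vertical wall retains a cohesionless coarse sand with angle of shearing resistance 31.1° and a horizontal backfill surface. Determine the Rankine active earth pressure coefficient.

0.319

K_a = (1 − sin φ)/(1 + sin φ) = (1 − sin 31.1°)/(1 + sin 31.1°) = 0.3188.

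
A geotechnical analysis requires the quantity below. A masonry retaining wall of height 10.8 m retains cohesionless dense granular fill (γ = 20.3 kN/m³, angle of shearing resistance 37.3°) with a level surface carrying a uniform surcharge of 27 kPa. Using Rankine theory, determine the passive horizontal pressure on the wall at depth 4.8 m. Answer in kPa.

507 kPa

K_p = (1 + sin φ)/(1 − sin φ) = 4.076.
σ_v = γz + q = 20.3 × 4.8 + 27 = 124.4 kPa.
σ_h = K_p σ_v = 4.076 × 124.4 = 507.2 kPa.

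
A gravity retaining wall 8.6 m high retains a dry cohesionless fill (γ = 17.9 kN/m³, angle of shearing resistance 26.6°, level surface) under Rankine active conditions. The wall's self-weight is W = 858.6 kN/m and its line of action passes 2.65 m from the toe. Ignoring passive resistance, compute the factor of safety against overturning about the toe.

K_a = tan²(45° − 26.6°/2) = 0.3814.
P_a = ½K_aγH² = 0.5×0.3814×17.9×8.6² = 252.5 kN/m, acting at H/3 = 2.867 m above the base.
Overturning moment M_o = P_a × H/3 = 252.5 × 2.867 = 723.8.
Resisting moment M_r = W × 2.65 = 858.6 × 2.65 = 2275.
FS_overturning = M_r/M_o = 2275/723.8 = 3.143.

3.14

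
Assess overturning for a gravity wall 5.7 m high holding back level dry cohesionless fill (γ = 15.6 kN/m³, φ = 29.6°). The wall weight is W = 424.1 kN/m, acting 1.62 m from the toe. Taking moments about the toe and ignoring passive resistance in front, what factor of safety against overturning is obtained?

K_a = tan²(45° − 29.6°/2) = 0.3387.
P_a = ½K_aγH² = 0.5×0.3387×15.6×5.7² = 85.84 kN/m, acting at H/3 = 1.900 m above the base.
Overturning moment M_o = P_a × H/3 = 85.84 × 1.900 = 163.1.
Resisting moment M_r = W × 1.62 = 424.1 × 1.62 = 687.0.
FS_overturning = M_r/M_o = 687.0/163.1 = 4.212.

4.21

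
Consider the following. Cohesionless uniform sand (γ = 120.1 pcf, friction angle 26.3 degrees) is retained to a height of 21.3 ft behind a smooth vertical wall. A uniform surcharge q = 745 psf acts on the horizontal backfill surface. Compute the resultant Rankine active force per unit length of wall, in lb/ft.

16600 lb/ft

K_a = tan²(45° − φ/2) = 0.3859.
Soil triangle: ½ K_a γ H² = 0.5×0.3859×120.1×21.3² = 10510 lb/ft.
Surcharge rectangle: K_a q H = 0.3859×745×21.3 = 6124 lb/ft.
Total = 10510 + 6124 = 16640 lb/ft.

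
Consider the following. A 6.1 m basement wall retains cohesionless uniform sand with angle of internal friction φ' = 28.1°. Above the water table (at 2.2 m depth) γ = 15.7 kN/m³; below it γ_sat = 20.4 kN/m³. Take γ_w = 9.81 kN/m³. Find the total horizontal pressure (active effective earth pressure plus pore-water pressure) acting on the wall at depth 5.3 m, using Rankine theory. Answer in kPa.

54.6 kPa

K_a = (1 − sin φ)/(1 + sin φ) = 0.3596.
γ' = 20.4 − 9.81 = 10.59 kN/m³.
Effective vertical stress at 5.3 m: σ'_v = 15.7×2.2 + 10.59×3.10 = 67.37 kPa.
σ'_h = K_a σ'_v = 0.3596 × 67.37 = 24.23 kPa; u = γ_w × 3.10 = 30.41 kPa.
Total σ_h = 24.23 + 30.41 = 54.64 kPa.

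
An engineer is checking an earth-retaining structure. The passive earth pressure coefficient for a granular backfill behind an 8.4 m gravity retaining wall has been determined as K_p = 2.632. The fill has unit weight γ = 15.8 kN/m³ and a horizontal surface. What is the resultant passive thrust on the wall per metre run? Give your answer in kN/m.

1470 kN/m

P = ½ K_p γ H² = 0.5 × 2.632 × 15.8 × 8.4² = 1467 kN/m.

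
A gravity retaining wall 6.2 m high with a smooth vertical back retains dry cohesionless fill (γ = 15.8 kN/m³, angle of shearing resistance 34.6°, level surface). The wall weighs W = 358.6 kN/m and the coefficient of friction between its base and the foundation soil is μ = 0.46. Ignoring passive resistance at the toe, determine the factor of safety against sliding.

K_a = tan²(45° − 34.6°/2) = 0.2756.
P_a = ½K_aγH² = 0.5×0.2756×15.8×6.2² = 83.70 kN/m, acting at H/3 = 2.067 m above the base.
FS_sliding = μW / P_a = 0.46×358.6 / 83.70 = 1.971.

1.97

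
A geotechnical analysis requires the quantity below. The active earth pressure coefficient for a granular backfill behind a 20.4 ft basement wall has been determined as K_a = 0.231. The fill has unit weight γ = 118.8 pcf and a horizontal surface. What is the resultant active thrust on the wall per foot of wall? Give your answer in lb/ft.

P = ½ K_a γ H² = 0.5 × 0.231 × 118.8 × 20.4² = 5710 lb/ft.

5710 lb/ft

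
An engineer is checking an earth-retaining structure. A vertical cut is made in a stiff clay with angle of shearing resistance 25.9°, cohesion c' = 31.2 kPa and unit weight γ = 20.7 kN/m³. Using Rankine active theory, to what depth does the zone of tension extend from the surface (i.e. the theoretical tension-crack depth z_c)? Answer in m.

K_a = tan²(45° − 25.9°/2) = 0.3920; √K_a = 0.6261.
The active pressure is zero where K_a γ z = 2c√K_a, so z_c = 2c/(γ√K_a) = 2×31.2/(20.7×0.6261) = 4.815 m.

4.81 m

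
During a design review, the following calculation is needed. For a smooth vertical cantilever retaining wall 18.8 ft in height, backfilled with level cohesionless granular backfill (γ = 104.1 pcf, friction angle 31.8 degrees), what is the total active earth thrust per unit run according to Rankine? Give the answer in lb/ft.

5700 lb/ft

K_a = tan²(45° − φ/2) = 0.3098.
P_a = ½ K_a γ H² = 0.5 × 0.3098 × 104.1 × 18.8² = 5699 lb/ft.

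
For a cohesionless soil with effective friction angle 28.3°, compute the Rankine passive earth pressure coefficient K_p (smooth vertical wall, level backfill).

2.80

K_p = (1 + sin φ)/(1 − sin φ) = tan²(45° + 28.3°/2) = 2.803.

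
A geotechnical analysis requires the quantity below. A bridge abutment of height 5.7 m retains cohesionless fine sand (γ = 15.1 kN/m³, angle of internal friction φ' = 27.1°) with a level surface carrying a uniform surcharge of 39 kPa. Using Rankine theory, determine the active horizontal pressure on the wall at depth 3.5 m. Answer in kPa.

34.4 kPa

K_a = (1 − sin φ)/(1 + sin φ) = 0.3741.
σ_v = γz + q = 15.1 × 3.5 + 39 = 91.85 kPa.
σ_h = K_a σ_v = 0.3741 × 91.85 = 34.36 kPa.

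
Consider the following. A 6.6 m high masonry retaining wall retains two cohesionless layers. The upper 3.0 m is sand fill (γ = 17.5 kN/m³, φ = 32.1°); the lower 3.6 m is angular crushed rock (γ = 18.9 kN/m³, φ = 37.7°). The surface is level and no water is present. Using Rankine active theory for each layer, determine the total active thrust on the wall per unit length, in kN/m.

K_a1 = tan²(45°−32.1°/2) = 0.3060; K_a2 = tan²(45°−37.7°/2) = 0.2411.
Layer 1: σ at base = K_a1 γ₁ h₁ = 16.06 kPa; P₁ = ½×16.06×3.0 = 24.10.
Layer 2: σ_v at top = γ₁h₁ = 52.50; σ_h top = K_a2×52.50 = 12.66; σ_h base = K_a2×(52.50+18.9×3.6) = 29.06.
P₂ = ½(12.66+29.06)×3.6 = 75.08. Total P_a = 24.10+75.08 = 99.18 kN/m.

99.2 kN/m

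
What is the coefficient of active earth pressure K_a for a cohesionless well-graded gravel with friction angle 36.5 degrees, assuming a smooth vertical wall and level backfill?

0.254

K_a = tan²(45° − φ/2) = tan²(26.75°) = 0.2541.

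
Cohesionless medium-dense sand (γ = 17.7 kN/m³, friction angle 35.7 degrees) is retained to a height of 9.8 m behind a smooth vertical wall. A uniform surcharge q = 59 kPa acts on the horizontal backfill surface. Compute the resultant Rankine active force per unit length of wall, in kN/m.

K_a = tan²(45° − φ/2) = 0.2630.
Soil triangle: ½ K_a γ H² = 0.5×0.2630×17.7×9.8² = 223.5 kN/m.
Surcharge rectangle: K_a q H = 0.2630×59×9.8 = 152.1 kN/m.
Total = 223.5 + 152.1 = 375.6 kN/m.

376 kN/m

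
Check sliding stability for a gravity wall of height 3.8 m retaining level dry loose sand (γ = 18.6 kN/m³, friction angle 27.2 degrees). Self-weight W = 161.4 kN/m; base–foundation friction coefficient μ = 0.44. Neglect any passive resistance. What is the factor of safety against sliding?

K_a = tan²(45° − 27.2°/2) = 0.3726.
P_a = ½K_aγH² = 0.5×0.3726×18.6×3.8² = 50.04 kN/m, acting at H/3 = 1.267 m above the base.
FS_sliding = μW / P_a = 0.44×161.4 / 50.04 = 1.419.

1.42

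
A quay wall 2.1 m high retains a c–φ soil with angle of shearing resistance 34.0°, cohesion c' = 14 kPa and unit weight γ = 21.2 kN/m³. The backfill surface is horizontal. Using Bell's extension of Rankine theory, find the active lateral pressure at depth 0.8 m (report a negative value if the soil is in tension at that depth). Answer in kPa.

-10.1 kPa

K_a = (1 − sin φ)/(1 + sin φ) = 0.2827.
σ_a = K_a γ z − 2c√K_a = 0.2827×21.2×0.8 − 2×14×0.5317 = -10.09 kPa.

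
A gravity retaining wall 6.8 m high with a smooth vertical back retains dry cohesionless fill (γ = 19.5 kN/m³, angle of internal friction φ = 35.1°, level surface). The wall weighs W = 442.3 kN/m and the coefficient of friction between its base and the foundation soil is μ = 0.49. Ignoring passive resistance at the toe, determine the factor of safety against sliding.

1.78

K_a = tan²(45° − 35.1°/2) = 0.2698.
P_a = ½K_aγH² = 0.5×0.2698×19.5×6.8² = 121.7 kN/m, acting at H/3 = 2.267 m above the base.
FS_sliding = μW / P_a = 0.49×442.3 / 121.7 = 1.782.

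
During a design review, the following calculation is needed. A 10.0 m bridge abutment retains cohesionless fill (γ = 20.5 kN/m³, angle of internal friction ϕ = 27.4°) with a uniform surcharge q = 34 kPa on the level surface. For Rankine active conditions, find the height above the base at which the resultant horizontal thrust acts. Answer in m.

K_a = 0.3697.
Triangular part P₁ = ½K_aγH² = 378.9 at H/3 = 3.333 m; rectangular part P₂ = K_a q H = 125.7 at H/2 = 5.000 m.
ȳ = (P₁·3.333 + P₂·5.000)/(P₁+P₂) = 3.748 m.

3.75 m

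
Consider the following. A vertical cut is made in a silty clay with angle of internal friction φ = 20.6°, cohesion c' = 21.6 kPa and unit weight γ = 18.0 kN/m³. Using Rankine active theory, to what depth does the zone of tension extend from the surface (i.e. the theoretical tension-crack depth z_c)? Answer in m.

K_a = tan²(45° − 20.6°/2) = 0.4795; √K_a = 0.6924.
The active pressure is zero where K_a γ z = 2c√K_a, so z_c = 2c/(γ√K_a) = 2×21.6/(18.0×0.6924) = 3.466 m.

3.47 m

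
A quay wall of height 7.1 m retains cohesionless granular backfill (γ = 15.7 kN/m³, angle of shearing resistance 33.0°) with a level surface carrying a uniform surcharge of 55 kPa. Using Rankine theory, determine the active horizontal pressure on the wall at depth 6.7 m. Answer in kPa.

K_a = (1 − sin φ)/(1 + sin φ) = 0.2948.
σ_v = γz + q = 15.7 × 6.7 + 55 = 160.2 kPa.
σ_h = K_a σ_v = 0.2948 × 160.2 = 47.22 kPa.

47.2 kPa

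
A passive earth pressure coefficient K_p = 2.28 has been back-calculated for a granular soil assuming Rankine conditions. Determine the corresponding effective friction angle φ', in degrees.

23.0°

K_p = (1+sin φ)/(1−sin φ) ⇒ sin φ = (K_p − 1)/(K_p + 1) = 0.3902.
φ = arcsin(0.3902) = 22.97°.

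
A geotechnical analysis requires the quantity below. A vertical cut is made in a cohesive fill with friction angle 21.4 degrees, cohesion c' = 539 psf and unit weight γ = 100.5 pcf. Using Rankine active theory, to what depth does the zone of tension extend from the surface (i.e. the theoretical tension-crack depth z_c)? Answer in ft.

15.7 ft

K_a = tan²(45° − 21.4°/2) = 0.4653; √K_a = 0.6822.
The active pressure is zero where K_a γ z = 2c√K_a, so z_c = 2c/(γ√K_a) = 2×539/(100.5×0.6822) = 15.72 ft.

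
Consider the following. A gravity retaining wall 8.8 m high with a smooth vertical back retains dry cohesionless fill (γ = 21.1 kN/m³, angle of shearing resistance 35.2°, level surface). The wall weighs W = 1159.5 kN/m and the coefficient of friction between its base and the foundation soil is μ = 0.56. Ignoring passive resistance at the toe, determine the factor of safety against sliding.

K_a = tan²(45° − 35.2°/2) = 0.2687.
P_a = ½K_aγH² = 0.5×0.2687×21.1×8.8² = 219.5 kN/m, acting at H/3 = 2.933 m above the base.
FS_sliding = μW / P_a = 0.56×1159.5 / 219.5 = 2.958.

2.96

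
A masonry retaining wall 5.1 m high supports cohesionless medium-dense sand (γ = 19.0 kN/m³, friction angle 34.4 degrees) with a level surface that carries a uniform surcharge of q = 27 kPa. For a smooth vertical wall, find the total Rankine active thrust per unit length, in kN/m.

K_a = tan²(45° − φ/2) = 0.2780.
Soil triangle: ½ K_a γ H² = 0.5×0.2780×19.0×5.1² = 68.69 kN/m.
Surcharge rectangle: K_a q H = 0.2780×27×5.1 = 38.28 kN/m.
Total = 68.69 + 38.28 = 107.0 kN/m.

107 kN/m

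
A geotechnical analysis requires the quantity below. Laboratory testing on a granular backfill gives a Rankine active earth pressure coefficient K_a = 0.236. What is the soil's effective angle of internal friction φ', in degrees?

K_a = tan²(45° − φ/2) ⇒ 45° − φ/2 = arctan(√0.236) = 25.91°.
φ = 2(45° − 25.91°) = 38.18°.

38.2°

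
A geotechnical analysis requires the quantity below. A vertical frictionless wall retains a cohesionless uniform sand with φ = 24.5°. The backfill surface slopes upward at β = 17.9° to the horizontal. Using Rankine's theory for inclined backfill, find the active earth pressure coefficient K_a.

0.521

K_a = cos β · (cos β − √(cos²β − cos²φ)) / (cos β + √(cos²β − cos²φ)).
cos β = 0.9516, cos φ = 0.9100, √(cos²β − cos²φ) = 0.2784.
K_a = 0.9516 × (0.9516 − 0.2784)/(0.9516 + 0.2784) = 0.5208.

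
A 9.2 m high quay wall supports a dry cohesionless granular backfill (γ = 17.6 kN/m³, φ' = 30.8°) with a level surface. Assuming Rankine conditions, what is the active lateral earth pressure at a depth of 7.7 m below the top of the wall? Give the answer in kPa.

43.7 kPa

K_a = (1 − sin φ)/(1 + sin φ) = 0.3227.
σ_h = K_a γ z = 0.3227 × 17.6 × 7.7 = 43.73 kPa.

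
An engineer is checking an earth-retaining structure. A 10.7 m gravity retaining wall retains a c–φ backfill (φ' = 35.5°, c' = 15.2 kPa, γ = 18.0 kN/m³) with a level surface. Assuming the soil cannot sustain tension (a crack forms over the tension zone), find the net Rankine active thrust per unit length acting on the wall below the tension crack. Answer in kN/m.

K_a = 0.2653; √K_a = 0.5150.
Tension-crack depth z_c = 2c/(γ√K_a) = 2×15.2/(18.0×0.5150) = 3.279 m.
σ_a at base = K_a γ H − 2c√K_a = 0.2653×18.0×10.7 − 2×15.2×0.5150 = 35.43 kPa.
P_a = ½ × 35.43 × (H − z_c) = 0.5×35.43×7.421 = 131.5 kN/m.

131 kN/m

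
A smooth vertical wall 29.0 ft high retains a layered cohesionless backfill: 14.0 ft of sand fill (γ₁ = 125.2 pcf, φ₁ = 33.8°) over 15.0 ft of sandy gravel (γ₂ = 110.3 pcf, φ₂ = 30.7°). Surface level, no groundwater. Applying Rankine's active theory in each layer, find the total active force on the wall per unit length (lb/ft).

K_a1 = tan²(45°−33.8°/2) = 0.2851; K_a2 = tan²(45°−30.7°/2) = 0.3240.
Layer 1: σ at base = K_a1 γ₁ h₁ = 499.7 psf; P₁ = ½×499.7×14.0 = 3498.
Layer 2: σ_v at top = γ₁h₁ = 1753; σ_h top = K_a2×1753 = 568.0; σ_h base = K_a2×(1753+110.3×15.0) = 1104.
P₂ = ½(568.0+1104)×15.0 = 12540. Total P_a = 3498+12540 = 16040 lb/ft.

16000 lb/ft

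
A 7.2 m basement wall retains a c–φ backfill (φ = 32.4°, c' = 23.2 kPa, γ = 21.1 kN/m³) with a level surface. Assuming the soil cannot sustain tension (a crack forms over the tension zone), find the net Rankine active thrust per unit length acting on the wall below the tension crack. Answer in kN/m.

32.6 kN/m

K_a = 0.3022; √K_a = 0.5498.
Tension-crack depth z_c = 2c/(γ√K_a) = 2×23.2/(21.1×0.5498) = 4.000 m.
σ_a at base = K_a γ H − 2c√K_a = 0.3022×21.1×7.2 − 2×23.2×0.5498 = 20.41 kPa.
P_a = ½ × 20.41 × (H − z_c) = 0.5×20.41×3.200 = 32.65 kN/m.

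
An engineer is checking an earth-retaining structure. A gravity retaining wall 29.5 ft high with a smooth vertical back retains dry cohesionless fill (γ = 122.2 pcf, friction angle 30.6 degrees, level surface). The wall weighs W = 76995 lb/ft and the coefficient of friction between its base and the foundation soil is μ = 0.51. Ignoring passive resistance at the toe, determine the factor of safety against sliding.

K_a = tan²(45° − 30.6°/2) = 0.3253.
P_a = ½K_aγH² = 0.5×0.3253×122.2×29.5² = 17300 lb/ft, acting at H/3 = 9.833 ft above the base.
FS_sliding = μW / P_a = 0.51×76995 / 17300 = 2.270.

2.27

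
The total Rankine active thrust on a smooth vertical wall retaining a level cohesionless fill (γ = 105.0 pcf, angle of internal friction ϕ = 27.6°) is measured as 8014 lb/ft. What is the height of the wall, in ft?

20.4 ft

K_a = 0.3668. P_a = ½ K_a γ H² ⇒ H = √(2P_a/(K_a γ)).
H = √(2×8014/(0.3668×105.0)) = 20.40 ft.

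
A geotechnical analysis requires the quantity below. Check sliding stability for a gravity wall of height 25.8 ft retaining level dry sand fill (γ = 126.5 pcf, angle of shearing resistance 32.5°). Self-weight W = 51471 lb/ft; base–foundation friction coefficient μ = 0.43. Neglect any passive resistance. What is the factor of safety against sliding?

1.75

K_a = tan²(45° − 32.5°/2) = 0.3010.
P_a = ½K_aγH² = 0.5×0.3010×126.5×25.8² = 12670 lb/ft, acting at H/3 = 8.600 ft above the base.
FS_sliding = μW / P_a = 0.43×51471 / 12670 = 1.747.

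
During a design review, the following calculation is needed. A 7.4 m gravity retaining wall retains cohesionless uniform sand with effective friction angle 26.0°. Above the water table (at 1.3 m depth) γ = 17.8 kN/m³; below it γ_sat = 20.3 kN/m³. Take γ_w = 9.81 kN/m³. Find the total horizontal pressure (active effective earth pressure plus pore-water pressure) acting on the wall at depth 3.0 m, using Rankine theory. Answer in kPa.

32.7 kPa

K_a = (1 − sin φ)/(1 + sin φ) = 0.3905.
γ' = 20.3 − 9.81 = 10.49 kN/m³.
Effective vertical stress at 3.0 m: σ'_v = 17.8×1.3 + 10.49×1.70 = 40.97 kPa.
σ'_h = K_a σ'_v = 0.3905 × 40.97 = 16.00 kPa; u = γ_w × 1.70 = 16.68 kPa.
Total σ_h = 16.00 + 16.68 = 32.68 kPa.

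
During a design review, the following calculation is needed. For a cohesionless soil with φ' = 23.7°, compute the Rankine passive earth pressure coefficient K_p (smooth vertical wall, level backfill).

2.34

K_p = (1 + sin φ)/(1 − sin φ) = tan²(45° + 23.7°/2) = 2.344.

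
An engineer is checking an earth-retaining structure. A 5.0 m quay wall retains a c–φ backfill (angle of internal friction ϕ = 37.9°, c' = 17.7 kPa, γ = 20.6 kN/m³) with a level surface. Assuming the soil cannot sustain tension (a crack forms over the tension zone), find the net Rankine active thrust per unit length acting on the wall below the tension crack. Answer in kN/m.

5.42 kN/m

K_a = 0.2389; √K_a = 0.4888.
Tension-crack depth z_c = 2c/(γ√K_a) = 2×17.7/(20.6×0.4888) = 3.516 m.
σ_a at base = K_a γ H − 2c√K_a = 0.2389×20.6×5.0 − 2×17.7×0.4888 = 7.307 kPa.
P_a = ½ × 7.307 × (H − z_c) = 0.5×7.307×1.484 = 5.423 kN/m.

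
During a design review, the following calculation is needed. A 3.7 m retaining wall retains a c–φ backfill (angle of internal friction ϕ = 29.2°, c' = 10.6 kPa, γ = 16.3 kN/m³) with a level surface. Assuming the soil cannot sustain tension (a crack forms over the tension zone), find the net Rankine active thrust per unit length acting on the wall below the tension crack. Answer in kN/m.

K_a = 0.3442; √K_a = 0.5867.
Tension-crack depth z_c = 2c/(γ√K_a) = 2×10.6/(16.3×0.5867) = 2.217 m.
σ_a at base = K_a γ H − 2c√K_a = 0.3442×16.3×3.7 − 2×10.6×0.5867 = 8.322 kPa.
P_a = ½ × 8.322 × (H − z_c) = 0.5×8.322×1.483 = 6.171 kN/m.

6.17 kN/m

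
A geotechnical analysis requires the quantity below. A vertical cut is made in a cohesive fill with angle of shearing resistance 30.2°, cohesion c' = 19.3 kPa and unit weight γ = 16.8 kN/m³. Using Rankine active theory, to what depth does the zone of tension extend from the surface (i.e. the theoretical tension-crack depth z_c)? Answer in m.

4.00 m

K_a = tan²(45° − 30.2°/2) = 0.3307; √K_a = 0.5750.
The active pressure is zero where K_a γ z = 2c√K_a, so z_c = 2c/(γ√K_a) = 2×19.3/(16.8×0.5750) = 3.996 m.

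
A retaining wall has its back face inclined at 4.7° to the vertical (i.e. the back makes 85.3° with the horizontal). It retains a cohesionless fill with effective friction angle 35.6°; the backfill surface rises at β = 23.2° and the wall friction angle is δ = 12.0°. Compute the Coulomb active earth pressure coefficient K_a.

K_a = sin²(α+φ) / [sin²α · sin(α−δ) · (1 + √{sin(φ+δ)sin(φ−β) / (sin(α−δ)sin(α+β))})²].
With α = 85.3°, φ = 35.6°, δ = 12.0°, β = 23.2°: K_a = 0.3850.

0.385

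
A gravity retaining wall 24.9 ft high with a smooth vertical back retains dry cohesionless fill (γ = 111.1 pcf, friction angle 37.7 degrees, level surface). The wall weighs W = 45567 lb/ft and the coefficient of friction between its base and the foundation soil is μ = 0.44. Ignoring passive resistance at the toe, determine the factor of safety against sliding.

2.41

K_a = tan²(45° − 37.7°/2) = 0.2411.
P_a = ½K_aγH² = 0.5×0.2411×111.1×24.9² = 8302 lb/ft, acting at H/3 = 8.300 ft above the base.
FS_sliding = μW / P_a = 0.44×45567 / 8302 = 2.415.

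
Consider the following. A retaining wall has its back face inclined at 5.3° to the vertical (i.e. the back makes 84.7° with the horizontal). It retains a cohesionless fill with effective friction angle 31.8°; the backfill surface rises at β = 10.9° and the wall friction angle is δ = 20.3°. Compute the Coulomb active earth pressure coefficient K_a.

K_a = sin²(α+φ) / [sin²α · sin(α−δ) · (1 + √{sin(φ+δ)sin(φ−β) / (sin(α−δ)sin(α+β))})²].
With α = 84.7°, φ = 31.8°, δ = 20.3°, β = 10.9°: K_a = 0.3681.

0.368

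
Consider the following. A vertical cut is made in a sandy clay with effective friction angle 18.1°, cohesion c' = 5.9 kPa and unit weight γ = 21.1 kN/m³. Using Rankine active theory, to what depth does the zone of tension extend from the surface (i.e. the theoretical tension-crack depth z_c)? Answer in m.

0.771 m

K_a = tan²(45° − 18.1°/2) = 0.5259; √K_a = 0.7252.
The active pressure is zero where K_a γ z = 2c√K_a, so z_c = 2c/(γ√K_a) = 2×5.9/(21.1×0.7252) = 0.7711 m.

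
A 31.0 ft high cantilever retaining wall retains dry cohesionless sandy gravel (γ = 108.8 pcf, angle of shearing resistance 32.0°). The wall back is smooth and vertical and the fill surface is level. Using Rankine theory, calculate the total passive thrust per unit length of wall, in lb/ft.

170000 lb/ft

K_p = tan²(45° + φ/2) = 3.255.
P_p = ½ K_p γ H² = 0.5 × 3.255 × 108.8 × 31.0² = 170100 lb/ft.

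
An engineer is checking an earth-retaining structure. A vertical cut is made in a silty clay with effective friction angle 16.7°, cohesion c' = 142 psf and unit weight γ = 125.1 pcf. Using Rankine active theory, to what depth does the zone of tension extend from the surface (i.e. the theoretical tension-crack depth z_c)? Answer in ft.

K_a = tan²(45° − 16.7°/2) = 0.5536; √K_a = 0.7440.
The active pressure is zero where K_a γ z = 2c√K_a, so z_c = 2c/(γ√K_a) = 2×142/(125.1×0.7440) = 3.051 ft.

3.05 ft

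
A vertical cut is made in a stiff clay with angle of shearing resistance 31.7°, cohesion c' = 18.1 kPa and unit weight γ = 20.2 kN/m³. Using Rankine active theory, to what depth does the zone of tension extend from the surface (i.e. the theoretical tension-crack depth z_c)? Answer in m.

3.21 m

K_a = tan²(45° − 31.7°/2) = 0.3111; √K_a = 0.5577.
The active pressure is zero where K_a γ z = 2c√K_a, so z_c = 2c/(γ√K_a) = 2×18.1/(20.2×0.5577) = 3.213 m.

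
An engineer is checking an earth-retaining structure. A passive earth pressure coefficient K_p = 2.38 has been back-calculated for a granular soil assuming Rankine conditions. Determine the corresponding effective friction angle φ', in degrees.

K_p = (1+sin φ)/(1−sin φ) ⇒ sin φ = (K_p − 1)/(K_p + 1) = 0.4083.
φ = arcsin(0.4083) = 24.10°.

24.1°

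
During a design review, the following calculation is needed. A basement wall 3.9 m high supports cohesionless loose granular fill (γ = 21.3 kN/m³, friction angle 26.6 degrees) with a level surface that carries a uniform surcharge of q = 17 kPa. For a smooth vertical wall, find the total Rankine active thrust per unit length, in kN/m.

87.1 kN/m

K_a = tan²(45° − φ/2) = 0.3814.
Soil triangle: ½ K_a γ H² = 0.5×0.3814×21.3×3.9² = 61.79 kN/m.
Surcharge rectangle: K_a q H = 0.3814×17×3.9 = 25.29 kN/m.
Total = 61.79 + 25.29 = 87.08 kN/m.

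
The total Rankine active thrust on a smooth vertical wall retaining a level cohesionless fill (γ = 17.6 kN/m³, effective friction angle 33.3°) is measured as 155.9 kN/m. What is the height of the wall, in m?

K_a = 0.2911. P_a = ½ K_a γ H² ⇒ H = √(2P_a/(K_a γ)).
H = √(2×155.9/(0.2911×17.6)) = 7.801 m.

7.80 m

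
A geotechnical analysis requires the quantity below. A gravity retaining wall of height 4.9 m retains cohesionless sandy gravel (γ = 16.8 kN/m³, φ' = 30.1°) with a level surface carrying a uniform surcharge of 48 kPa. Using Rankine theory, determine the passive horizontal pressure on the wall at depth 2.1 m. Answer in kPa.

K_p = (1 + sin φ)/(1 − sin φ) = 3.012.
σ_v = γz + q = 16.8 × 2.1 + 48 = 83.28 kPa.
σ_h = K_p σ_v = 3.012 × 83.28 = 250.8 kPa.

251 kPa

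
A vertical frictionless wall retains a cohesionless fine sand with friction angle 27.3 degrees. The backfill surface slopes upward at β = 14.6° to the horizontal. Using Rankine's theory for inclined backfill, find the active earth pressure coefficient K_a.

K_a = cos β · (cos β − √(cos²β − cos²φ)) / (cos β + √(cos²β − cos²φ)).
cos β = 0.9677, cos φ = 0.8886, √(cos²β − cos²φ) = 0.3832.
K_a = 0.9677 × (0.9677 − 0.3832)/(0.9677 + 0.3832) = 0.4187.

0.419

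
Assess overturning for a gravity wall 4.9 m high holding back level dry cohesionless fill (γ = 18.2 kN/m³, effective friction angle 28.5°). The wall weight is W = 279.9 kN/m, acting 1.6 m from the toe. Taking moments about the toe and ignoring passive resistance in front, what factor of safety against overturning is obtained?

K_a = tan²(45° − 28.5°/2) = 0.3540.
P_a = ½K_aγH² = 0.5×0.3540×18.2×4.9² = 77.34 kN/m, acting at H/3 = 1.633 m above the base.
Overturning moment M_o = P_a × H/3 = 77.34 × 1.633 = 126.3.
Resisting moment M_r = W × 1.6 = 279.9 × 1.6 = 447.8.
FS_overturning = M_r/M_o = 447.8/126.3 = 3.545.

3.55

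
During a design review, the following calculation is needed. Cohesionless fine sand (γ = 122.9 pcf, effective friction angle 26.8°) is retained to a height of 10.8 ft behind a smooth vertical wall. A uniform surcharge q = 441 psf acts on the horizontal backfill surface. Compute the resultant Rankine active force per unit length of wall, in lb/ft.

K_a = tan²(45° − φ/2) = 0.3785.
Soil triangle: ½ K_a γ H² = 0.5×0.3785×122.9×10.8² = 2713 lb/ft.
Surcharge rectangle: K_a q H = 0.3785×441×10.8 = 1803 lb/ft.
Total = 2713 + 1803 = 4515 lb/ft.

4520 lb/ft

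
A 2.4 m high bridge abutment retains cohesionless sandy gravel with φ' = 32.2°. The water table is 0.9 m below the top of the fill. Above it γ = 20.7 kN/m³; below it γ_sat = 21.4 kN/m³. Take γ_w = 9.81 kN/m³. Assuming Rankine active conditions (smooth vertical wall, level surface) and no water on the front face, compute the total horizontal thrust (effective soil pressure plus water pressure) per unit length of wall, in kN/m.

26.1 kN/m

K_a = tan²(45° − φ/2) = 0.3047.
γ' = 21.4 − 9.81 = 11.59 kN/m³. Depth below WT = 1.5 m.
σ'_h at WT = K_a γ d_w = 5.677 kPa; at base = 5.677 + K_a γ' × 1.5 = 10.98 kPa.
P₁ (0–0.9 m) = ½×5.677×0.9 = 2.555. P₂ (0.9–2.4 m) = ½(5.677+10.98)×1.5 = 12.49.
P_w = ½ γ_w h₂² = 0.5×9.81×1.5² = 11.04. Total = 2.555+12.49+11.04 = 26.08 kN/m.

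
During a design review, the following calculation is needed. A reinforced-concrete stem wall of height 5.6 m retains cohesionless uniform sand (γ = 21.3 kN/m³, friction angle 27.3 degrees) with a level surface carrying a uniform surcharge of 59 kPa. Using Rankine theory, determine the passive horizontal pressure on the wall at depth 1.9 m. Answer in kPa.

K_p = (1 + sin φ)/(1 − sin φ) = 2.694.
σ_v = γz + q = 21.3 × 1.9 + 59 = 99.47 kPa.
σ_h = K_p σ_v = 2.694 × 99.47 = 268.0 kPa.

268 kPa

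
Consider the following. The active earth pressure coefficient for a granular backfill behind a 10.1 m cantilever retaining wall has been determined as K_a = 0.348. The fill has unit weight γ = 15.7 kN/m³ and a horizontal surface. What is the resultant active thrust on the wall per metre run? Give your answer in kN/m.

P = ½ K_a γ H² = 0.5 × 0.348 × 15.7 × 10.1² = 278.7 kN/m.

279 kN/m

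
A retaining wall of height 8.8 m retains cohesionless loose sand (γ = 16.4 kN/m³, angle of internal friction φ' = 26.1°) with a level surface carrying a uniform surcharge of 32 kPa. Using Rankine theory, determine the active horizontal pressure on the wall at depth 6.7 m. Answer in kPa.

55.2 kPa

K_a = (1 − sin φ)/(1 + sin φ) = 0.3889.
σ_v = γz + q = 16.4 × 6.7 + 32 = 141.9 kPa.
σ_h = K_a σ_v = 0.3889 × 141.9 = 55.18 kPa.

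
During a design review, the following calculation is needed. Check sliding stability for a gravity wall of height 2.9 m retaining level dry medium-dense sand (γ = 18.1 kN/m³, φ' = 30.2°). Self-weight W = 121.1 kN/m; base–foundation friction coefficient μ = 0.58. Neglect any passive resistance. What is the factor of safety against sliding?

2.79

K_a = tan²(45° − 30.2°/2) = 0.3307.
P_a = ½K_aγH² = 0.5×0.3307×18.1×2.9² = 25.17 kN/m, acting at H/3 = 0.9667 m above the base.
FS_sliding = μW / P_a = 0.58×121.1 / 25.17 = 2.791.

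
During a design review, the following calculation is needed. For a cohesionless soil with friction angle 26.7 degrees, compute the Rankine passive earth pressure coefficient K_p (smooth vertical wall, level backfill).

K_p = (1 + sin φ)/(1 − sin φ) = tan²(45° + 26.7°/2) = 2.632.

2.63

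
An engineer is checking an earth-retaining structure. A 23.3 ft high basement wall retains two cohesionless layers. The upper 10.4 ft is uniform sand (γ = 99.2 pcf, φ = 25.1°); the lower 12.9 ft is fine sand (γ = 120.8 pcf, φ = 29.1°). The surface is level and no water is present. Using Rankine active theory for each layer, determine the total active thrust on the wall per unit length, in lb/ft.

K_a1 = tan²(45°−25.1°/2) = 0.4043; K_a2 = tan²(45°−29.1°/2) = 0.3456.
Layer 1: σ at base = K_a1 γ₁ h₁ = 417.1 psf; P₁ = ½×417.1×10.4 = 2169.
Layer 2: σ_v at top = γ₁h₁ = 1032; σ_h top = K_a2×1032 = 356.5; σ_h base = K_a2×(1032+120.8×12.9) = 895.1.
P₂ = ½(356.5+895.1)×12.9 = 8073. Total P_a = 2169+8073 = 10240 lb/ft.

10200 lb/ft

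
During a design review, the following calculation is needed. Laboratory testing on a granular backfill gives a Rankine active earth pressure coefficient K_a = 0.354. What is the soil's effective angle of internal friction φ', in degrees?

K_a = tan²(45° − φ/2) ⇒ 45° − φ/2 = arctan(√0.354) = 30.75°.
φ = 2(45° − 30.75°) = 28.50°.

28.5°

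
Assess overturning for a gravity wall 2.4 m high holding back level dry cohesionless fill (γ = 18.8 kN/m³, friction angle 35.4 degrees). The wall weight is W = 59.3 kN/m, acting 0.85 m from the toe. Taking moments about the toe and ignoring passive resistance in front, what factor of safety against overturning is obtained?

K_a = tan²(45° − 35.4°/2) = 0.2664.
P_a = ½K_aγH² = 0.5×0.2664×18.8×2.4² = 14.42 kN/m, acting at H/3 = 0.8000 m above the base.
Overturning moment M_o = P_a × H/3 = 14.42 × 0.8000 = 11.54.
Resisting moment M_r = W × 0.85 = 59.3 × 0.85 = 50.40.
FS_overturning = M_r/M_o = 50.40/11.54 = 4.368.

4.37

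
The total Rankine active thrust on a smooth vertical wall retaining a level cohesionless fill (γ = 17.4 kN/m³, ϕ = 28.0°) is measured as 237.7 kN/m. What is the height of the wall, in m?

K_a = 0.3610. P_a = ½ K_a γ H² ⇒ H = √(2P_a/(K_a γ)).
H = √(2×237.7/(0.3610×17.4)) = 8.699 m.

8.70 m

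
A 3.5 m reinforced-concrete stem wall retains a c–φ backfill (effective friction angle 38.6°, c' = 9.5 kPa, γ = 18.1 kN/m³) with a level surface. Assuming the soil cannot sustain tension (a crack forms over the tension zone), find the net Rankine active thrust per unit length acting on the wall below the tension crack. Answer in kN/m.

K_a = 0.2316; √K_a = 0.4813.
Tension-crack depth z_c = 2c/(γ√K_a) = 2×9.5/(18.1×0.4813) = 2.181 m.
σ_a at base = K_a γ H − 2c√K_a = 0.2316×18.1×3.5 − 2×9.5×0.4813 = 5.529 kPa.
P_a = ½ × 5.529 × (H − z_c) = 0.5×5.529×1.319 = 3.646 kN/m.

3.65 kN/m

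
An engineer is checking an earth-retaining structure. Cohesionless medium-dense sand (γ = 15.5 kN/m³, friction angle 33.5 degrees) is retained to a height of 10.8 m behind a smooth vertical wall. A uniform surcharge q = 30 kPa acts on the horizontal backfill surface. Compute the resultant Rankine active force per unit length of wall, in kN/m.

355 kN/m

K_a = tan²(45° − φ/2) = 0.2887.
Soil triangle: ½ K_a γ H² = 0.5×0.2887×15.5×10.8² = 261.0 kN/m.
Surcharge rectangle: K_a q H = 0.2887×30×10.8 = 93.54 kN/m.
Total = 261.0 + 93.54 = 354.5 kN/m.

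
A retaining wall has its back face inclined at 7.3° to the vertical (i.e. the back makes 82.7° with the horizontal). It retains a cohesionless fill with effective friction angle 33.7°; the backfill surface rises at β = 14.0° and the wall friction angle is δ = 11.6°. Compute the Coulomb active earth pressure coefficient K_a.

K_a = sin²(α+φ) / [sin²α · sin(α−δ) · (1 + √{sin(φ+δ)sin(φ−β) / (sin(α−δ)sin(α+β))})²].
With α = 82.7°, φ = 33.7°, δ = 11.6°, β = 14.0°: K_a = 0.3806.

0.381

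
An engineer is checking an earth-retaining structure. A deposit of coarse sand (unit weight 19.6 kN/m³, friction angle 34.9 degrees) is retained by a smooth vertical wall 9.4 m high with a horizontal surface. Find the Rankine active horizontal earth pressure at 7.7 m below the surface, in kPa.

K_a = (1 − sin φ)/(1 + sin φ) = 0.2721.
σ_h = K_a γ z = 0.2721 × 19.6 × 7.7 = 41.07 kPa.

41.1 kPa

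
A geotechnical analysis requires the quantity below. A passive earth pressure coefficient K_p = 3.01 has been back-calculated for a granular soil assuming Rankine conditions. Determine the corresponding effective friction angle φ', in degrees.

K_p = (1+sin φ)/(1−sin φ) ⇒ sin φ = (K_p − 1)/(K_p + 1) = 0.5012.
φ = arcsin(0.5012) = 30.08°.

30.1°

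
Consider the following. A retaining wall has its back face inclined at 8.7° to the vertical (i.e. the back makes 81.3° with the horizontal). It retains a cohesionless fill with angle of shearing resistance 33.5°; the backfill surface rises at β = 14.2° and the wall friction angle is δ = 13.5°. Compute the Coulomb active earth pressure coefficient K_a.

K_a = sin²(α+φ) / [sin²α · sin(α−δ) · (1 + √{sin(φ+δ)sin(φ−β) / (sin(α−δ)sin(α+β))})²].
With α = 81.3°, φ = 33.5°, δ = 13.5°, β = 14.2°: K_a = 0.3984.

0.398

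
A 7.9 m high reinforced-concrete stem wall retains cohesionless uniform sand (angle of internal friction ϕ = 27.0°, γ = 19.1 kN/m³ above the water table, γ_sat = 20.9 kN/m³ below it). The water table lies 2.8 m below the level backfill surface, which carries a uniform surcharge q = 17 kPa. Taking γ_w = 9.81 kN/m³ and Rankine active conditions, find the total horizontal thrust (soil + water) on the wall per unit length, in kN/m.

363 kN/m

K_a = tan²(45° − φ/2) = 0.3755.
γ' = 20.9 − 9.81 = 11.09 kN/m³. h₂ = H − d_w = 5.1 m.
σ'_h: at surface K_a·q = 6.384; at WT K_a(q+γd_w) = 26.47; at base K_a(q+γd_w+γ'h₂) = 47.71 kPa.
P₁ = ½(6.384+26.47)×2.8 = 45.99; P₂ = ½(26.47+47.71)×5.1 = 189.1; P_w = ½γ_w h₂² = 127.6.
Total = 45.99+189.1+127.6 = 362.7 kN/m.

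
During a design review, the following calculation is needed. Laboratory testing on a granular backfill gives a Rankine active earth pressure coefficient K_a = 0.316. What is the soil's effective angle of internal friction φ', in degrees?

31.3°

K_a = tan²(45° − φ/2) ⇒ 45° − φ/2 = arctan(√0.316) = 29.34°.
φ = 2(45° − 29.34°) = 31.32°.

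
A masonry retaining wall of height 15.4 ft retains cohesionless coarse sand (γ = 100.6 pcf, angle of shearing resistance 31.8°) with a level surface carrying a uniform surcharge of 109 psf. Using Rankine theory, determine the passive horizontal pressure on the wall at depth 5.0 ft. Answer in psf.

1980 psf

K_p = (1 + sin φ)/(1 − sin φ) = 3.228.
σ_v = γz + q = 100.6 × 5.0 + 109 = 612.0 psf.
σ_h = K_p σ_v = 3.228 × 612.0 = 1975 psf.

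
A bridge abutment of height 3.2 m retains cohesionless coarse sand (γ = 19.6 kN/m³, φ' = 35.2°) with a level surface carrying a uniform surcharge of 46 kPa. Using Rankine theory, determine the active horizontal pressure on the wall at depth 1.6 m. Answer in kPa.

K_a = (1 − sin φ)/(1 + sin φ) = 0.2687.
σ_v = γz + q = 19.6 × 1.6 + 46 = 77.36 kPa.
σ_h = K_a σ_v = 0.2687 × 77.36 = 20.79 kPa.

20.8 kPa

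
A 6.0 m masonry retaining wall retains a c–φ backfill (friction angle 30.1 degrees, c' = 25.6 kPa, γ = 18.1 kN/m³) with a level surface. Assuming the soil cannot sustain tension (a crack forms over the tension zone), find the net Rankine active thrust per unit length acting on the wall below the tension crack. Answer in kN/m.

3.57 kN/m

K_a = 0.3320; √K_a = 0.5762.
Tension-crack depth z_c = 2c/(γ√K_a) = 2×25.6/(18.1×0.5762) = 4.909 m.
σ_a at base = K_a γ H − 2c√K_a = 0.3320×18.1×6.0 − 2×25.6×0.5762 = 6.554 kPa.
P_a = ½ × 6.554 × (H − z_c) = 0.5×6.554×1.091 = 3.574 kN/m.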